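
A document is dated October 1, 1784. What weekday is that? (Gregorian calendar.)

Doomsday rule: the anchor day for the 1700s is Sunday. For year 84: 84÷12 = 7 r 0, and 0÷4 = 0, so 7+0+0 = 7.
Sunday + 7 ≡ Sunday — that's 1784's doomsday.
In October the doomsday date is Oct 10.
Oct 1 is 9 days before Oct 10; 9 mod 7 = 2, so Sunday − 2 = Friday.

Friday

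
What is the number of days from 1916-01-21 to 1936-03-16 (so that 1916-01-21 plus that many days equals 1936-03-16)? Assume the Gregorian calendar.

7360

Jan 21, 1916 → Jan 21, 1917: 366 days (Feb 29, 1916 is in that span).
Jan 21, 1917 → Jan 21, 1918: 365 days.
Jan 21, 1918 → Jan 21, 1919: 365 days.
Jan 21, 1919 → Jan 21, 1920: 365 days.
Jan 21, 1920 → Jan 21, 1921: 366 days (Feb 29, 1920 is in that span).
Jan 21, 1921 → Jan 21, 1922: 365 days.
Jan 21, 1922 → Jan 21, 1923: 365 days.
Jan 21, 1923 → Jan 21, 1924: 365 days.
Jan 21, 1924 → Jan 21, 1925: 366 days (Feb 29, 1924 is in that span).
Jan 21, 1925 → Jan 21, 1926: 365 days.
Jan 21, 1926 → Jan 21, 1927: 365 days.
Jan 21, 1927 → Jan 21, 1928: 365 days.
Jan 21, 1928 → Jan 21, 1929: 366 days (Feb 29, 1928 is in that span).
Jan 21, 1929 → Jan 21, 1930: 365 days.
Jan 21, 1930 → Jan 21, 1931: 365 days.
Jan 21, 1931 → Jan 21, 1932: 365 days.
Jan 21, 1932 → Jan 21, 1933: 366 days (Feb 29, 1932 is in that span).
Jan 21, 1933 → Jan 21, 1934: 365 days.
Jan 21, 1934 → Jan 21, 1935: 365 days.
Jan 21, 1935 → Jan 21, 1936: 365 days.
Jan 21, 1936 → Feb 21, 1936: 31 days (January has 31).
Feb 21, 1936 → Mar 16, 1936: 24 days.
Total: 7360 days.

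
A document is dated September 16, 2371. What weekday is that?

Thursday

Doomsday rule: the anchor day for the 2300s is Wednesday. For year 71: 71÷12 = 5 r 11, and 11÷4 = 2, so 5+11+2 = 18.
Wednesday + 18 ≡ Sunday — that's 2371's doomsday.
In September the doomsday date is Sep 5.
Sep 16 is 11 days after Sep 5; 11 mod 7 = 4, so Sunday + 4 = Thursday.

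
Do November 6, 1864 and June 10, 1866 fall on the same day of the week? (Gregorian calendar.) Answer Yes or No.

Yes

From Nov 6, 1864 to Jun 10, 1866 is 581 days.
581 mod 7 = 0, so they are the same weekday.
(Nov 6, 1864 is a Sunday; Jun 10, 1866 is a Sunday.)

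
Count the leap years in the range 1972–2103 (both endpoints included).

32

Multiples of 4 in [1972,2103]: 33.
Of those, multiples of 100: 2 (not leap unless ÷400).
Multiples of 400: 1.
Leap years = 33 − 2 + 1 = 32.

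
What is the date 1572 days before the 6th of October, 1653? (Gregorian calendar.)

−365 (one year) → Oct 6, 1652 (1207 left).
−366 (one year; includes Feb 29, 1652) → Oct 6, 1651 (841 left).
−365 (one year) → Oct 6, 1650 (476 left).
−365 (one year) → Oct 6, 1649 (111 left).
−6 → Sep 30, 1649 (end of Sep, 30 days; 105 left).
−30 → Aug 31, 1649 (end of Aug, 31 days; 75 left).
−31 → Jul 31, 1649 (end of Jul, 31 days; 44 left).
−31 → Jun 30, 1649 (end of Jun, 30 days; 13 left).
−13 → Jun 17, 1649.

June 17, 1649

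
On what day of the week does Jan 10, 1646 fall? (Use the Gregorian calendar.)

Doomsday rule: the anchor day for the 1600s is Tuesday. For year 46: 46÷12 = 3 r 10, and 10÷4 = 2, so 3+10+2 = 15.
Tuesday + 15 ≡ Wednesday — that's 1646's doomsday.
In January the doomsday date is Jan 3 (1646 is not a leap year).
Jan 10 is 7 days after Jan 3; 7 mod 7 = 0, so Wednesday + 0 = Wednesday.

Wednesday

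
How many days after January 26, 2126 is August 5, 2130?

1652

Jan 26, 2126 → Jan 26, 2127: 365 days.
Jan 26, 2127 → Jan 26, 2128: 365 days.
Jan 26, 2128 → Jan 26, 2129: 366 days (Feb 29, 2128 is in that span).
Jan 26, 2129 → Jan 26, 2130: 365 days.
Jan 26, 2130 → Feb 26, 2130: 31 days (January has 31).
Feb 26, 2130 → Mar 26, 2130: 28 days (February has 28).
Mar 26, 2130 → Apr 26, 2130: 31 days (March has 31).
Apr 26, 2130 → May 26, 2130: 30 days (April has 30).
May 26, 2130 → Jun 26, 2130: 31 days (May has 31).
Jun 26, 2130 → Jul 26, 2130: 30 days (June has 30).
Jul 26, 2130 → Aug 5, 2130: 10 days.
Total: 1652 days.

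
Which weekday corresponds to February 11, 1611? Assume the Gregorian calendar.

Friday

Doomsday rule: the anchor day for the 1600s is Tuesday. For year 11: 11÷12 = 0 r 11, and 11÷4 = 2, so 0+11+2 = 13.
Tuesday + 13 ≡ Monday — that's 1611's doomsday.
In February the doomsday date is Feb 28 (1611 is not a leap year).
Feb 11 is 17 days before Feb 28; 17 mod 7 = 3, so Monday − 3 = Friday.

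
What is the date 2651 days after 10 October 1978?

+365 (one year) → Oct 10, 1979 (2286 left).
+366 (one year; includes Feb 29, 1980) → Oct 10, 1980 (1920 left).
+365 (one year) → Oct 10, 1981 (1555 left).
+365 (one year) → Oct 10, 1982 (1190 left).
+365 (one year) → Oct 10, 1983 (825 left).
+366 (one year; includes Feb 29, 1984) → Oct 10, 1984 (459 left).
+365 (one year) → Oct 10, 1985 (94 left).
Oct has 31 days: +22 → Nov 1, 1985 (72 left).
Nov has 30 days: +30 → Dec 1, 1985 (42 left).
Dec has 31 days: +31 → Jan 1, 1986 (11 left).
+11 → Jan 12, 1986.

January 12, 1986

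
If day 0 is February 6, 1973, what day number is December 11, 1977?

Feb 6, 1973 → Feb 6, 1974: 365 days.
Feb 6, 1974 → Feb 6, 1975: 365 days.
Feb 6, 1975 → Feb 6, 1976: 365 days.
Feb 6, 1976 → Feb 6, 1977: 366 days (Feb 29, 1976 is in that span).
Feb 6, 1977 → Mar 6, 1977: 28 days (February has 28).
Mar 6, 1977 → Apr 6, 1977: 31 days (March has 31).
Apr 6, 1977 → May 6, 1977: 30 days (April has 30).
May 6, 1977 → Jun 6, 1977: 31 days (May has 31).
Jun 6, 1977 → Jul 6, 1977: 30 days (June has 30).
Jul 6, 1977 → Aug 6, 1977: 31 days (July has 31).
Aug 6, 1977 → Sep 6, 1977: 31 days (August has 31).
Sep 6, 1977 → Oct 6, 1977: 30 days (September has 30).
Oct 6, 1977 → Nov 6, 1977: 31 days (October has 31).
Nov 6, 1977 → Dec 6, 1977: 30 days (November has 30).
Dec 6, 1977 → Dec 11, 1977: 5 days.
Total: 1769 days.

1769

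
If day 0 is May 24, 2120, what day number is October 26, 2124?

May 24, 2120 → May 24, 2121: 365 days.
May 24, 2121 → May 24, 2122: 365 days.
May 24, 2122 → May 24, 2123: 365 days.
May 24, 2123 → May 24, 2124: 366 days (Feb 29, 2124 is in that span).
May 24, 2124 → Jun 24, 2124: 31 days (May has 31).
Jun 24, 2124 → Jul 24, 2124: 30 days (June has 30).
Jul 24, 2124 → Aug 24, 2124: 31 days (July has 31).
Aug 24, 2124 → Sep 24, 2124: 31 days (August has 31).
Sep 24, 2124 → Oct 24, 2124: 30 days (September has 30).
Oct 24, 2124 → Oct 26, 2124: 2 days.
Total: 1616 days.

1616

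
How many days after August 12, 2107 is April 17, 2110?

979

Aug 12, 2107 → Aug 12, 2108: 366 days (Feb 29, 2108 is in that span).
Aug 12, 2108 → Aug 12, 2109: 365 days.
Aug 12, 2109 → Sep 12, 2109: 31 days (August has 31).
Sep 12, 2109 → Oct 12, 2109: 30 days (September has 30).
Oct 12, 2109 → Nov 12, 2109: 31 days (October has 31).
Nov 12, 2109 → Dec 12, 2109: 30 days (November has 30).
Dec 12, 2109 → Jan 12, 2110: 31 days (December has 31).
Jan 12, 2110 → Feb 12, 2110: 31 days (January has 31).
Feb 12, 2110 → Mar 12, 2110: 28 days (February has 28).
Mar 12, 2110 → Apr 12, 2110: 31 days (March has 31).
Apr 12, 2110 → Apr 17, 2110: 5 days.
Total: 979 days.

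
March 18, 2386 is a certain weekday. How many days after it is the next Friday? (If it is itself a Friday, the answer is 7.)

Mar 18, 2386 is a Tuesday.
From Tuesday to the next Friday is 3 days.

3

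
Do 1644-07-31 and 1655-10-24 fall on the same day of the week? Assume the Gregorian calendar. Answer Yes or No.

From Jul 31, 1644 to Oct 24, 1655 is 4102 days.
4102 mod 7 = 0, so they are the same weekday.
(Jul 31, 1644 is a Sunday; Oct 24, 1655 is a Sunday.)

Yes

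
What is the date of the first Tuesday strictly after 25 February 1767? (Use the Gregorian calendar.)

March 3, 1767

Feb 25, 1767 is a Wednesday.
From Wednesday to the next Tuesday is 6 days.
Feb 25, 1767 + 6 = Mar 3, 1767.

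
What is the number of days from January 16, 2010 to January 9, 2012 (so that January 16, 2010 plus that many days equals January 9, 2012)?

Jan 16, 2010 → Jan 16, 2011: 365 days.
Jan 16, 2011 → Feb 16, 2011: 31 days (January has 31).
Feb 16, 2011 → Mar 16, 2011: 28 days (February has 28).
Mar 16, 2011 → Apr 16, 2011: 31 days (March has 31).
Apr 16, 2011 → May 16, 2011: 30 days (April has 30).
May 16, 2011 → Jun 16, 2011: 31 days (May has 31).
Jun 16, 2011 → Jul 16, 2011: 30 days (June has 30).
Jul 16, 2011 → Aug 16, 2011: 31 days (July has 31).
Aug 16, 2011 → Sep 16, 2011: 31 days (August has 31).
Sep 16, 2011 → Oct 16, 2011: 30 days (September has 30).
Oct 16, 2011 → Nov 16, 2011: 31 days (October has 31).
Nov 16, 2011 → Dec 16, 2011: 30 days (November has 30).
Dec 16, 2011 → Jan 9, 2012: 24 days.
Total: 723 days.

723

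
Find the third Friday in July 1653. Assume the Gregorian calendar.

July 1, 1653 is a Tuesday.
The first Friday is therefore July 4 (3 days later).
The third Friday is 4 + 2×7 = July 18.

July 18, 1653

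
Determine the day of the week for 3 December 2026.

Doomsday rule: the anchor day for the 2000s is Tuesday. For year 26: 26÷12 = 2 r 2, and 2÷4 = 0, so 2+2+0 = 4.
Tuesday + 4 ≡ Saturday — that's 2026's doomsday.
In December the doomsday date is Dec 12.
Dec 3 is 9 days before Dec 12; 9 mod 7 = 2, so Saturday − 2 = Thursday.

Thursday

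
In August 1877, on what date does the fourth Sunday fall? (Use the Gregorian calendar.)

August 26, 1877

August 1, 1877 is a Wednesday.
The first Sunday is therefore August 5 (4 days later).
The fourth Sunday is 5 + 3×7 = August 26.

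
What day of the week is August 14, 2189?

Friday

Doomsday rule: the anchor day for the 2100s is Sunday. For year 89: 89÷12 = 7 r 5, and 5÷4 = 1, so 7+5+1 = 13.
Sunday + 13 ≡ Saturday — that's 2189's doomsday.
In August the doomsday date is Aug 8.
Aug 14 is 6 days after Aug 8; 6 mod 7 = 6, so Saturday + 6 = Friday.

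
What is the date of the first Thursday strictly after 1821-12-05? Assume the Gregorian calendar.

Dec 5, 1821 is a Wednesday.
From Wednesday to the next Thursday is 1 day.
Dec 5, 1821 + 1 = Dec 6, 1821.

December 6, 1821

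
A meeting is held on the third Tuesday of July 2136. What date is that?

July 1, 2136 is a Sunday.
The first Tuesday is therefore July 3 (2 days later).
The third Tuesday is 3 + 2×7 = July 17.

July 17, 2136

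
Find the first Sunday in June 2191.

June 1, 2191 is a Wednesday.
The first Sunday is therefore June 5 (4 days later).

June 5, 2191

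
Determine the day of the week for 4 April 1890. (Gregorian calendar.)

Doomsday rule: the anchor day for the 1800s is Friday. For year 90: 90÷12 = 7 r 6, and 6÷4 = 1, so 7+6+1 = 14.
Friday + 14 ≡ Friday — that's 1890's doomsday.
In April the doomsday date is Apr 4.
Apr 4 is the doomsday itself: Friday.

Friday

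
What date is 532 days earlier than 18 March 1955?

−365 (one year) → Mar 18, 1954 (167 left).
−18 → Feb 28, 1954 (end of Feb, 28 days; 149 left).
−28 → Jan 31, 1954 (end of Jan, 31 days; 121 left).
−31 → Dec 31, 1953 (end of Dec, 31 days; 90 left).
−31 → Nov 30, 1953 (end of Nov, 30 days; 59 left).
−30 → Oct 31, 1953 (end of Oct, 31 days; 29 left).
−29 → Oct 2, 1953.

October 2, 1953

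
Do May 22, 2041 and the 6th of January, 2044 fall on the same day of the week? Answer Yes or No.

Yes

From May 22, 2041 to Jan 6, 2044 is 959 days.
959 mod 7 = 0, so they are the same weekday.
(May 22, 2041 is a Wednesday; Jan 6, 2044 is a Wednesday.)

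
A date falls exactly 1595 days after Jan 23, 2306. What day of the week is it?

Monday

Jan 23, 2306 is a Tuesday.
1595 mod 7 = 6, so 1595 days after a Tuesday is Tuesday + 6 = Monday.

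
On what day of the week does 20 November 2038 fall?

Saturday

Doomsday rule: the anchor day for the 2000s is Tuesday. For year 38: 38÷12 = 3 r 2, and 2÷4 = 0, so 3+2+0 = 5.
Tuesday + 5 ≡ Sunday — that's 2038's doomsday.
In November the doomsday date is Nov 7.
Nov 20 is 13 days after Nov 7; 13 mod 7 = 6, so Sunday + 6 = Saturday.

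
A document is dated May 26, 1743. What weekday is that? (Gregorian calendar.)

Sunday

Doomsday rule: the anchor day for the 1700s is Sunday. For year 43: 43÷12 = 3 r 7, and 7÷4 = 1, so 3+7+1 = 11.
Sunday + 11 ≡ Thursday — that's 1743's doomsday.
In May the doomsday date is May 9.
May 26 is 17 days after May 9; 17 mod 7 = 3, so Thursday + 3 = Sunday.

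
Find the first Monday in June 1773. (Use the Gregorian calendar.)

June 1, 1773 is a Tuesday.
The first Monday is therefore June 7 (6 days later).

June 7, 1773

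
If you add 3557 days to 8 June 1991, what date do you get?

+366 (one year; includes Feb 29, 1992) → Jun 8, 1992 (3191 left).
+365 (one year) → Jun 8, 1993 (2826 left).
+365 (one year) → Jun 8, 1994 (2461 left).
+365 (one year) → Jun 8, 1995 (2096 left).
+366 (one year; includes Feb 29, 1996) → Jun 8, 1996 (1730 left).
+365 (one year) → Jun 8, 1997 (1365 left).
+365 (one year) → Jun 8, 1998 (1000 left).
+365 (one year) → Jun 8, 1999 (635 left).
+366 (one year; includes Feb 29, 2000) → Jun 8, 2000 (269 left).
Jun has 30 days: +23 → Jul 1, 2000 (246 left).
Jul has 31 days: +31 → Aug 1, 2000 (215 left).
Aug has 31 days: +31 → Sep 1, 2000 (184 left).
Sep has 30 days: +30 → Oct 1, 2000 (154 left).
Oct has 31 days: +31 → Nov 1, 2000 (123 left).
Nov has 30 days: +30 → Dec 1, 2000 (93 left).
Dec has 31 days: +31 → Jan 1, 2001 (62 left).
Jan has 31 days: +31 → Feb 1, 2001 (31 left).
Feb has 28 days: +28 → Mar 1, 2001 (3 left).
+3 → Mar 4, 2001.

March 4, 2001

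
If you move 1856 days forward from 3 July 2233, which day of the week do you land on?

Jul 3, 2233 is a Wednesday.
1856 mod 7 = 1, so 1856 days after a Wednesday is Wednesday + 1 = Thursday.

Thursday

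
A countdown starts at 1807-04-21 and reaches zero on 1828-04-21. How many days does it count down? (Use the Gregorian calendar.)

Apr 21, 1807 → Apr 21, 1808: 366 days (Feb 29, 1808 is in that span).
Apr 21, 1808 → Apr 21, 1809: 365 days.
Apr 21, 1809 → Apr 21, 1810: 365 days.
Apr 21, 1810 → Apr 21, 1811: 365 days.
Apr 21, 1811 → Apr 21, 1812: 366 days (Feb 29, 1812 is in that span).
Apr 21, 1812 → Apr 21, 1813: 365 days.
Apr 21, 1813 → Apr 21, 1814: 365 days.
Apr 21, 1814 → Apr 21, 1815: 365 days.
Apr 21, 1815 → Apr 21, 1816: 366 days (Feb 29, 1816 is in that span).
Apr 21, 1816 → Apr 21, 1817: 365 days.
Apr 21, 1817 → Apr 21, 1818: 365 days.
Apr 21, 1818 → Apr 21, 1819: 365 days.
Apr 21, 1819 → Apr 21, 1820: 366 days (Feb 29, 1820 is in that span).
Apr 21, 1820 → Apr 21, 1821: 365 days.
Apr 21, 1821 → Apr 21, 1822: 365 days.
Apr 21, 1822 → Apr 21, 1823: 365 days.
Apr 21, 1823 → Apr 21, 1824: 366 days (Feb 29, 1824 is in that span).
Apr 21, 1824 → Apr 21, 1825: 365 days.
Apr 21, 1825 → Apr 21, 1826: 365 days.
Apr 21, 1826 → Apr 21, 1827: 365 days.
Apr 21, 1827 → May 21, 1827: 30 days (April has 30).
May 21, 1827 → Jun 21, 1827: 31 days (May has 31).
Jun 21, 1827 → Jul 21, 1827: 30 days (June has 30).
Jul 21, 1827 → Aug 21, 1827: 31 days (July has 31).
Aug 21, 1827 → Sep 21, 1827: 31 days (August has 31).
Sep 21, 1827 → Oct 21, 1827: 30 days (September has 30).
Oct 21, 1827 → Nov 21, 1827: 31 days (October has 31).
Nov 21, 1827 → Dec 21, 1827: 30 days (November has 30).
Dec 21, 1827 → Jan 21, 1828: 31 days (December has 31).
Jan 21, 1828 → Feb 21, 1828: 31 days (January has 31).
Feb 21, 1828 → Mar 21, 1828: 29 days (February has 29).
Mar 21, 1828 → Apr 21, 1828: 31 days.
Total: 7671 days.

7671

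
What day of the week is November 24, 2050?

Doomsday rule: the anchor day for the 2000s is Tuesday. For year 50: 50÷12 = 4 r 2, and 2÷4 = 0, so 4+2+0 = 6.
Tuesday + 6 ≡ Monday — that's 2050's doomsday.
In November the doomsday date is Nov 7.
Nov 24 is 17 days after Nov 7; 17 mod 7 = 3, so Monday + 3 = Thursday.

Thursday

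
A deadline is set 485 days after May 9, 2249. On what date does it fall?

September 6, 2250

+365 (one year) → May 9, 2250 (120 left).
May has 31 days: +23 → Jun 1, 2250 (97 left).
Jun has 30 days: +30 → Jul 1, 2250 (67 left).
Jul has 31 days: +31 → Aug 1, 2250 (36 left).
Aug has 31 days: +31 → Sep 1, 2250 (5 left).
+5 → Sep 6, 2250.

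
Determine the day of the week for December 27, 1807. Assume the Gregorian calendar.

Sunday

January 1, 1807 is a Thursday.
Jan 1, 1807 → Feb 1, 1807: 31 days (January has 31).
Feb 1, 1807 → Mar 1, 1807: 28 days (February has 28).
Mar 1, 1807 → Apr 1, 1807: 31 days (March has 31).
Apr 1, 1807 → May 1, 1807: 30 days (April has 30).
May 1, 1807 → Jun 1, 1807: 31 days (May has 31).
Jun 1, 1807 → Jul 1, 1807: 30 days (June has 30).
Jul 1, 1807 → Aug 1, 1807: 31 days (July has 31).
Aug 1, 1807 → Sep 1, 1807: 31 days (August has 31).
Sep 1, 1807 → Oct 1, 1807: 30 days (September has 30).
Oct 1, 1807 → Nov 1, 1807: 31 days (October has 31).
Nov 1, 1807 → Dec 1, 1807: 30 days (November has 30).
Dec 1, 1807 → Dec 27, 1807: 26 days.
Total: 360 days.
360 mod 7 = 3, so Thursday + 3 = Sunday.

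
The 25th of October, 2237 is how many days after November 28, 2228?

Nov 28, 2228 → Nov 28, 2229: 365 days.
Nov 28, 2229 → Nov 28, 2230: 365 days.
Nov 28, 2230 → Nov 28, 2231: 365 days.
Nov 28, 2231 → Nov 28, 2232: 366 days (Feb 29, 2232 is in that span).
Nov 28, 2232 → Nov 28, 2233: 365 days.
Nov 28, 2233 → Nov 28, 2234: 365 days.
Nov 28, 2234 → Nov 28, 2235: 365 days.
Nov 28, 2235 → Nov 28, 2236: 366 days (Feb 29, 2236 is in that span).
Nov 28, 2236 → Dec 28, 2236: 30 days (November has 30).
Dec 28, 2236 → Jan 28, 2237: 31 days (December has 31).
Jan 28, 2237 → Feb 28, 2237: 31 days (January has 31).
Feb 28, 2237 → Mar 28, 2237: 28 days (February has 28).
Mar 28, 2237 → Apr 28, 2237: 31 days (March has 31).
Apr 28, 2237 → May 28, 2237: 30 days (April has 30).
May 28, 2237 → Jun 28, 2237: 31 days (May has 31).
Jun 28, 2237 → Jul 28, 2237: 30 days (June has 30).
Jul 28, 2237 → Aug 28, 2237: 31 days (July has 31).
Aug 28, 2237 → Sep 28, 2237: 31 days (August has 31).
Sep 28, 2237 → Oct 25, 2237: 27 days.
Total: 3253 days.

3253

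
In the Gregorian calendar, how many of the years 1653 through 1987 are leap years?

Multiples of 4 in [1653,1987]: 83.
Of those, multiples of 100: 3 (not leap unless ÷400).
Multiples of 400: 0.
Leap years = 83 − 3 + 0 = 80.

80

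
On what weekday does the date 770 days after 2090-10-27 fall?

Oct 27, 2090 is a Friday.
770 mod 7 = 0, so 770 days after a Friday is Friday + 0 = Friday.

Friday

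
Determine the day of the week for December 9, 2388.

Friday

Doomsday rule: the anchor day for the 2300s is Wednesday. For year 88: 88÷12 = 7 r 4, and 4÷4 = 1, so 7+4+1 = 12.
Wednesday + 12 ≡ Monday — that's 2388's doomsday.
In December the doomsday date is Dec 12.
Dec 9 is 3 days before Dec 12; 3 mod 7 = 3, so Monday − 3 = Friday.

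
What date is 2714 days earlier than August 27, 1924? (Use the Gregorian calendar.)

March 23, 1917

−366 (one year; includes Feb 29, 1924) → Aug 27, 1923 (2348 left).
−365 (one year) → Aug 27, 1922 (1983 left).
−365 (one year) → Aug 27, 1921 (1618 left).
−365 (one year) → Aug 27, 1920 (1253 left).
−366 (one year; includes Feb 29, 1920) → Aug 27, 1919 (887 left).
−365 (one year) → Aug 27, 1918 (522 left).
−365 (one year) → Aug 27, 1917 (157 left).
−27 → Jul 31, 1917 (end of Jul, 31 days; 130 left).
−31 → Jun 30, 1917 (end of Jun, 30 days; 99 left).
−30 → May 31, 1917 (end of May, 31 days; 69 left).
−31 → Apr 30, 1917 (end of Apr, 30 days; 38 left).
−30 → Mar 31, 1917 (end of Mar, 31 days; 8 left).
−8 → Mar 23, 1917.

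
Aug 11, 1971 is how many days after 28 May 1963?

2997

May 28, 1963 → May 28, 1964: 366 days (Feb 29, 1964 is in that span).
May 28, 1964 → May 28, 1965: 365 days.
May 28, 1965 → May 28, 1966: 365 days.
May 28, 1966 → May 28, 1967: 365 days.
May 28, 1967 → May 28, 1968: 366 days (Feb 29, 1968 is in that span).
May 28, 1968 → May 28, 1969: 365 days.
May 28, 1969 → May 28, 1970: 365 days.
May 28, 1970 → May 28, 1971: 365 days.
May 28, 1971 → Jun 28, 1971: 31 days (May has 31).
Jun 28, 1971 → Jul 28, 1971: 30 days (June has 30).
Jul 28, 1971 → Aug 11, 1971: 14 days.
Total: 2997 days.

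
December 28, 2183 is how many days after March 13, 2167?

6134

Mar 13, 2167 → Mar 13, 2168: 366 days (Feb 29, 2168 is in that span).
Mar 13, 2168 → Mar 13, 2169: 365 days.
Mar 13, 2169 → Mar 13, 2170: 365 days.
Mar 13, 2170 → Mar 13, 2171: 365 days.
Mar 13, 2171 → Mar 13, 2172: 366 days (Feb 29, 2172 is in that span).
Mar 13, 2172 → Mar 13, 2173: 365 days.
Mar 13, 2173 → Mar 13, 2174: 365 days.
Mar 13, 2174 → Mar 13, 2175: 365 days.
Mar 13, 2175 → Mar 13, 2176: 366 days (Feb 29, 2176 is in that span).
Mar 13, 2176 → Mar 13, 2177: 365 days.
Mar 13, 2177 → Mar 13, 2178: 365 days.
Mar 13, 2178 → Mar 13, 2179: 365 days.
Mar 13, 2179 → Mar 13, 2180: 366 days (Feb 29, 2180 is in that span).
Mar 13, 2180 → Mar 13, 2181: 365 days.
Mar 13, 2181 → Mar 13, 2182: 365 days.
Mar 13, 2182 → Mar 13, 2183: 365 days.
Mar 13, 2183 → Apr 13, 2183: 31 days (March has 31).
Apr 13, 2183 → May 13, 2183: 30 days (April has 30).
May 13, 2183 → Jun 13, 2183: 31 days (May has 31).
Jun 13, 2183 → Jul 13, 2183: 30 days (June has 30).
Jul 13, 2183 → Aug 13, 2183: 31 days (July has 31).
Aug 13, 2183 → Sep 13, 2183: 31 days (August has 31).
Sep 13, 2183 → Oct 13, 2183: 30 days (September has 30).
Oct 13, 2183 → Nov 13, 2183: 31 days (October has 31).
Nov 13, 2183 → Dec 13, 2183: 30 days (November has 30).
Dec 13, 2183 → Dec 28, 2183: 15 days.
Total: 6134 days.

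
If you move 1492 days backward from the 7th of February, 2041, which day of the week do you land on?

First find the weekday of Feb 7, 2041. Doomsday rule: the anchor day for the 2000s is Tuesday. For year 41: 41÷12 = 3 r 5, and 5÷4 = 1, so 3+5+1 = 9.
Tuesday + 9 ≡ Thursday — that's 2041's doomsday.
In February the doomsday date is Feb 28 (2041 is not a leap year).
Feb 7 is 21 days before Feb 28; 21 mod 7 = 0, so Thursday − 0 = Thursday.
1492 mod 7 = 1, so 1492 days before a Thursday is Thursday − 1 = Wednesday.

Wednesday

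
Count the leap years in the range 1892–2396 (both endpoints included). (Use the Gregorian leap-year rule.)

Multiples of 4 in [1892,2396]: 127.
Of those, multiples of 100: 5 (not leap unless ÷400).
Multiples of 400: 1.
Leap years = 127 − 5 + 1 = 123.

123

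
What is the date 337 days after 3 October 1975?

Oct has 31 days: +29 → Nov 1, 1975 (308 left).
Nov has 30 days: +30 → Dec 1, 1975 (278 left).
Dec has 31 days: +31 → Jan 1, 1976 (247 left).
Jan has 31 days: +31 → Feb 1, 1976 (216 left).
Feb has 29 days: +29 → Mar 1, 1976 (187 left).
Mar has 31 days: +31 → Apr 1, 1976 (156 left).
Apr has 30 days: +30 → May 1, 1976 (126 left).
May has 31 days: +31 → Jun 1, 1976 (95 left).
Jun has 30 days: +30 → Jul 1, 1976 (65 left).
Jul has 31 days: +31 → Aug 1, 1976 (34 left).
Aug has 31 days: +31 → Sep 1, 1976 (3 left).
+3 → Sep 4, 1976.

September 4, 1976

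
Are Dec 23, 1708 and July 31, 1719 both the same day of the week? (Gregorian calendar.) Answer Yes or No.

From Dec 23, 1708 to Jul 31, 1719 is 3872 days.
3872 mod 7 = 1, so they are different weekdays.
(Dec 23, 1708 is a Sunday; Jul 31, 1719 is a Monday.)

No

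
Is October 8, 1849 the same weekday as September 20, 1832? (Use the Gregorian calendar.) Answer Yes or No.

From Sep 20, 1832 to Oct 8, 1849 is 6227 days.
6227 mod 7 = 4, so they are different weekdays.
(Sep 20, 1832 is a Thursday; Oct 8, 1849 is a Monday.)

No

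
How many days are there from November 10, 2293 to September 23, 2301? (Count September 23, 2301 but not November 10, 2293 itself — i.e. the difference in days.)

Nov 10, 2293 → Nov 10, 2294: 365 days.
Nov 10, 2294 → Nov 10, 2295: 365 days.
Nov 10, 2295 → Nov 10, 2296: 366 days (Feb 29, 2296 is in that span).
Nov 10, 2296 → Nov 10, 2297: 365 days.
Nov 10, 2297 → Nov 10, 2298: 365 days.
Nov 10, 2298 → Nov 10, 2299: 365 days.
Nov 10, 2299 → Nov 10, 2300: 365 days.
Nov 10, 2300 → Dec 10, 2300: 30 days (November has 30).
Dec 10, 2300 → Jan 10, 2301: 31 days (December has 31).
Jan 10, 2301 → Feb 10, 2301: 31 days (January has 31).
Feb 10, 2301 → Mar 10, 2301: 28 days (February has 28).
Mar 10, 2301 → Apr 10, 2301: 31 days (March has 31).
Apr 10, 2301 → May 10, 2301: 30 days (April has 30).
May 10, 2301 → Jun 10, 2301: 31 days (May has 31).
Jun 10, 2301 → Jul 10, 2301: 30 days (June has 30).
Jul 10, 2301 → Aug 10, 2301: 31 days (July has 31).
Aug 10, 2301 → Sep 10, 2301: 31 days (August has 31).
Sep 10, 2301 → Sep 23, 2301: 13 days.
Total: 2873 days.

2873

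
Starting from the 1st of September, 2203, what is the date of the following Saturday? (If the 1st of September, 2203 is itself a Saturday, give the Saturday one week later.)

September 3, 2203

Sep 1, 2203 is a Thursday.
From Thursday to the next Saturday is 2 days.
Sep 1, 2203 + 2 = Sep 3, 2203.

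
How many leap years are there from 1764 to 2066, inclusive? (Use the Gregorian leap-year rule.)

74

Multiples of 4 in [1764,2066]: 76.
Of those, multiples of 100: 3 (not leap unless ÷400).
Multiples of 400: 1.
Leap years = 76 − 3 + 1 = 74.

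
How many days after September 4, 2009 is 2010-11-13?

Sep 4, 2009 → Sep 4, 2010: 365 days.
Sep 4, 2010 → Oct 4, 2010: 30 days (September has 30).
Oct 4, 2010 → Nov 4, 2010: 31 days (October has 31).
Nov 4, 2010 → Nov 13, 2010: 9 days.
Total: 435 days.

435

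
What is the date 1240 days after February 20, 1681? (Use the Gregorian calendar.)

July 14, 1684

+365 (one year) → Feb 20, 1682 (875 left).
+365 (one year) → Feb 20, 1683 (510 left).
+365 (one year) → Feb 20, 1684 (145 left).
Feb has 29 days: +10 → Mar 1, 1684 (135 left).
Mar has 31 days: +31 → Apr 1, 1684 (104 left).
Apr has 30 days: +30 → May 1, 1684 (74 left).
May has 31 days: +31 → Jun 1, 1684 (43 left).
Jun has 30 days: +30 → Jul 1, 1684 (13 left).
+13 → Jul 14, 1684.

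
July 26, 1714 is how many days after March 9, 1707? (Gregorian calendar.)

2696

Mar 9, 1707 → Mar 9, 1708: 366 days (Feb 29, 1708 is in that span).
Mar 9, 1708 → Mar 9, 1709: 365 days.
Mar 9, 1709 → Mar 9, 1710: 365 days.
Mar 9, 1710 → Mar 9, 1711: 365 days.
Mar 9, 1711 → Mar 9, 1712: 366 days (Feb 29, 1712 is in that span).
Mar 9, 1712 → Mar 9, 1713: 365 days.
Mar 9, 1713 → Mar 9, 1714: 365 days.
Mar 9, 1714 → Apr 9, 1714: 31 days (March has 31).
Apr 9, 1714 → May 9, 1714: 30 days (April has 30).
May 9, 1714 → Jun 9, 1714: 31 days (May has 31).
Jun 9, 1714 → Jul 9, 1714: 30 days (June has 30).
Jul 9, 1714 → Jul 26, 1714: 17 days.
Total: 2696 days.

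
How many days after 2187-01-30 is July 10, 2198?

Jan 30, 2187 → Jan 30, 2188: 365 days.
Jan 30, 2188 → Jan 30, 2189: 366 days (Feb 29, 2188 is in that span).
Jan 30, 2189 → Jan 30, 2190: 365 days.
Jan 30, 2190 → Jan 30, 2191: 365 days.
Jan 30, 2191 → Jan 30, 2192: 365 days.
Jan 30, 2192 → Jan 30, 2193: 366 days (Feb 29, 2192 is in that span).
Jan 30, 2193 → Jan 30, 2194: 365 days.
Jan 30, 2194 → Jan 30, 2195: 365 days.
Jan 30, 2195 → Jan 30, 2196: 365 days.
Jan 30, 2196 → Jan 30, 2197: 366 days (Feb 29, 2196 is in that span).
Jan 30, 2197 → Jan 30, 2198: 365 days.
Jan 30, 2198 → Feb 28, 2198: 29 days (January has 31).
Feb 28, 2198 → Mar 28, 2198: 28 days (February has 28).
Mar 28, 2198 → Apr 28, 2198: 31 days (March has 31).
Apr 28, 2198 → May 28, 2198: 30 days (April has 30).
May 28, 2198 → Jun 28, 2198: 31 days (May has 31).
Jun 28, 2198 → Jul 10, 2198: 12 days.
Total: 4179 days.

4179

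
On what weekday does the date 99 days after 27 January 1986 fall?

First find the weekday of Jan 27, 1986. Doomsday rule: the anchor day for the 1900s is Wednesday. For year 86: 86÷12 = 7 r 2, and 2÷4 = 0, so 7+2+0 = 9.
Wednesday + 9 ≡ Friday — that's 1986's doomsday.
In January the doomsday date is Jan 3 (1986 is not a leap year).
Jan 27 is 24 days after Jan 3; 24 mod 7 = 3, so Friday + 3 = Monday.
99 mod 7 = 1, so 99 days after a Monday is Monday + 1 = Tuesday.

Tuesday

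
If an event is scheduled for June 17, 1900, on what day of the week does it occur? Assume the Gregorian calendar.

Doomsday rule: the anchor day for the 1900s is Wednesday. For year 00: 0÷12 = 0 r 0, and 0÷4 = 0, so 0+0+0 = 0.
Wednesday + 0 ≡ Wednesday — that's 1900's doomsday.
In June the doomsday date is Jun 6.
Jun 17 is 11 days after Jun 6; 11 mod 7 = 4, so Wednesday + 4 = Sunday.

Sunday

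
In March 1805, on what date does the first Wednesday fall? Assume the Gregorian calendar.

March 1, 1805 is a Friday.
The first Wednesday is therefore March 6 (5 days later).

March 6, 1805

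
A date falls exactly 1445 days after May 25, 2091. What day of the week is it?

Monday

First find the weekday of May 25, 2091. Doomsday rule: the anchor day for the 2000s is Tuesday. For year 91: 91÷12 = 7 r 7, and 7÷4 = 1, so 7+7+1 = 15.
Tuesday + 15 ≡ Wednesday — that's 2091's doomsday.
In May the doomsday date is May 9.
May 25 is 16 days after May 9; 16 mod 7 = 2, so Wednesday + 2 = Friday.
1445 mod 7 = 3, so 1445 days after a Friday is Friday + 3 = Monday.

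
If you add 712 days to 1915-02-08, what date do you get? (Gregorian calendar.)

+365 (one year) → Feb 8, 1916 (347 left).
Feb has 29 days: +22 → Mar 1, 1916 (325 left).
Mar has 31 days: +31 → Apr 1, 1916 (294 left).
Apr has 30 days: +30 → May 1, 1916 (264 left).
May has 31 days: +31 → Jun 1, 1916 (233 left).
Jun has 30 days: +30 → Jul 1, 1916 (203 left).
Jul has 31 days: +31 → Aug 1, 1916 (172 left).
Aug has 31 days: +31 → Sep 1, 1916 (141 left).
Sep has 30 days: +30 → Oct 1, 1916 (111 left).
Oct has 31 days: +31 → Nov 1, 1916 (80 left).
Nov has 30 days: +30 → Dec 1, 1916 (50 left).
Dec has 31 days: +31 → Jan 1, 1917 (19 left).
+19 → Jan 20, 1917.

January 20, 1917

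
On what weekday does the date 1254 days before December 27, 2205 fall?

First find the weekday of Dec 27, 2205. Doomsday rule: the anchor day for the 2200s is Friday. For year 05: 5÷12 = 0 r 5, and 5÷4 = 1, so 0+5+1 = 6.
Friday + 6 ≡ Thursday — that's 2205's doomsday.
In December the doomsday date is Dec 12.
Dec 27 is 15 days after Dec 12; 15 mod 7 = 1, so Thursday + 1 = Friday.
1254 mod 7 = 1, so 1254 days before a Friday is Friday − 1 = Thursday.

Thursday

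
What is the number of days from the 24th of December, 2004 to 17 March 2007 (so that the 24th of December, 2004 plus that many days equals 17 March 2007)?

813

Dec 24, 2004 → Dec 24, 2005: 365 days.
Dec 24, 2005 → Dec 24, 2006: 365 days.
Dec 24, 2006 → Jan 24, 2007: 31 days (December has 31).
Jan 24, 2007 → Feb 24, 2007: 31 days (January has 31).
Feb 24, 2007 → Mar 17, 2007: 21 days.
Total: 813 days.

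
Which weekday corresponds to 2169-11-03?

Doomsday rule: the anchor day for the 2100s is Sunday. For year 69: 69÷12 = 5 r 9, and 9÷4 = 2, so 5+9+2 = 16.
Sunday + 16 ≡ Tuesday — that's 2169's doomsday.
In November the doomsday date is Nov 7.
Nov 3 is 4 days before Nov 7; 4 mod 7 = 4, so Tuesday − 4 = Friday.

Friday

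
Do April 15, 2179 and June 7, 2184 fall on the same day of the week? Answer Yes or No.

No

From Apr 15, 2179 to Jun 7, 2184 is 1880 days.
1880 mod 7 = 4, so they are different weekdays.
(Apr 15, 2179 is a Thursday; Jun 7, 2184 is a Monday.)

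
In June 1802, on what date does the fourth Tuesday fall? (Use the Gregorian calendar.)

June 22, 1802

June 1, 1802 is a Tuesday.
The first Tuesday is therefore June 1 (same day).
The fourth Tuesday is 1 + 3×7 = June 22.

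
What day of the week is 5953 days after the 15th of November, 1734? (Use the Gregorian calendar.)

Thursday

First find the weekday of Nov 15, 1734. Doomsday rule: the anchor day for the 1700s is Sunday. For year 34: 34÷12 = 2 r 10, and 10÷4 = 2, so 2+10+2 = 14.
Sunday + 14 ≡ Sunday — that's 1734's doomsday.
In November the doomsday date is Nov 7.
Nov 15 is 8 days after Nov 7; 8 mod 7 = 1, so Sunday + 1 = Monday.
5953 mod 7 = 3, so 5953 days after a Monday is Monday + 3 = Thursday.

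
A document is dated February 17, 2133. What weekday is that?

Doomsday rule: the anchor day for the 2100s is Sunday. For year 33: 33÷12 = 2 r 9, and 9÷4 = 2, so 2+9+2 = 13.
Sunday + 13 ≡ Saturday — that's 2133's doomsday.
In February the doomsday date is Feb 28 (2133 is not a leap year).
Feb 17 is 11 days before Feb 28; 11 mod 7 = 4, so Saturday − 4 = Tuesday.

Tuesday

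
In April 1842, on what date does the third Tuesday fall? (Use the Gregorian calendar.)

April 1, 1842 is a Friday.
The first Tuesday is therefore April 5 (4 days later).
The third Tuesday is 5 + 2×7 = April 19.

April 19, 1842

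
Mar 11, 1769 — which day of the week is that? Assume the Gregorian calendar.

Doomsday rule: the anchor day for the 1700s is Sunday. For year 69: 69÷12 = 5 r 9, and 9÷4 = 2, so 5+9+2 = 16.
Sunday + 16 ≡ Tuesday — that's 1769's doomsday.
In March the doomsday date is Mar 14.
Mar 11 is 3 days before Mar 14; 3 mod 7 = 3, so Tuesday − 3 = Saturday.

Saturday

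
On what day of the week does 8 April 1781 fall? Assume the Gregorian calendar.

Doomsday rule: the anchor day for the 1700s is Sunday. For year 81: 81÷12 = 6 r 9, and 9÷4 = 2, so 6+9+2 = 17.
Sunday + 17 ≡ Wednesday — that's 1781's doomsday.
In April the doomsday date is Apr 4.
Apr 8 is 4 days after Apr 4; 4 mod 7 = 4, so Wednesday + 4 = Sunday.

Sunday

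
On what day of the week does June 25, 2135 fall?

Saturday

Doomsday rule: the anchor day for the 2100s is Sunday. For year 35: 35÷12 = 2 r 11, and 11÷4 = 2, so 2+11+2 = 15.
Sunday + 15 ≡ Monday — that's 2135's doomsday.
In June the doomsday date is Jun 6.
Jun 25 is 19 days after Jun 6; 19 mod 7 = 5, so Monday + 5 = Saturday.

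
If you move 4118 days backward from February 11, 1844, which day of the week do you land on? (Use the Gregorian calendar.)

Friday

First find the weekday of Feb 11, 1844. Doomsday rule: the anchor day for the 1800s is Friday. For year 44: 44÷12 = 3 r 8, and 8÷4 = 2, so 3+8+2 = 13.
Friday + 13 ≡ Thursday — that's 1844's doomsday.
In February the doomsday date is Feb 29 (1844 is a leap year (divisible by 4)).
Feb 11 is 18 days before Feb 29; 18 mod 7 = 4, so Thursday − 4 = Sunday.
4118 mod 7 = 2, so 4118 days before a Sunday is Sunday − 2 = Friday.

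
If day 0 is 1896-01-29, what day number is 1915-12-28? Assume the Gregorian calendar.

7272

Jan 29, 1896 → Jan 29, 1897: 366 days (Feb 29, 1896 is in that span).
Jan 29, 1897 → Jan 29, 1898: 365 days.
Jan 29, 1898 → Jan 29, 1899: 365 days.
Jan 29, 1899 → Jan 29, 1900: 365 days.
Jan 29, 1900 → Jan 29, 1901: 365 days.
Jan 29, 1901 → Jan 29, 1902: 365 days.
Jan 29, 1902 → Jan 29, 1903: 365 days.
Jan 29, 1903 → Jan 29, 1904: 365 days.
Jan 29, 1904 → Jan 29, 1905: 366 days (Feb 29, 1904 is in that span).
Jan 29, 1905 → Jan 29, 1906: 365 days.
Jan 29, 1906 → Jan 29, 1907: 365 days.
Jan 29, 1907 → Jan 29, 1908: 365 days.
Jan 29, 1908 → Jan 29, 1909: 366 days (Feb 29, 1908 is in that span).
Jan 29, 1909 → Jan 29, 1910: 365 days.
Jan 29, 1910 → Jan 29, 1911: 365 days.
Jan 29, 1911 → Jan 29, 1912: 365 days.
Jan 29, 1912 → Jan 29, 1913: 366 days (Feb 29, 1912 is in that span).
Jan 29, 1913 → Jan 29, 1914: 365 days.
Jan 29, 1914 → Jan 29, 1915: 365 days.
Jan 29, 1915 → Feb 28, 1915: 30 days (January has 31).
Feb 28, 1915 → Mar 28, 1915: 28 days (February has 28).
Mar 28, 1915 → Apr 28, 1915: 31 days (March has 31).
Apr 28, 1915 → May 28, 1915: 30 days (April has 30).
May 28, 1915 → Jun 28, 1915: 31 days (May has 31).
Jun 28, 1915 → Jul 28, 1915: 30 days (June has 30).
Jul 28, 1915 → Aug 28, 1915: 31 days (July has 31).
Aug 28, 1915 → Sep 28, 1915: 31 days (August has 31).
Sep 28, 1915 → Oct 28, 1915: 30 days (September has 30).
Oct 28, 1915 → Nov 28, 1915: 31 days (October has 31).
Nov 28, 1915 → Dec 28, 1915: 30 days.
Total: 7272 days.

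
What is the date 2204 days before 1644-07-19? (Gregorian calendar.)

July 7, 1638

−366 (one year; includes Feb 29, 1644) → Jul 19, 1643 (1838 left).
−365 (one year) → Jul 19, 1642 (1473 left).
−365 (one year) → Jul 19, 1641 (1108 left).
−365 (one year) → Jul 19, 1640 (743 left).
−366 (one year; includes Feb 29, 1640) → Jul 19, 1639 (377 left).
−19 → Jun 30, 1639 (end of Jun, 30 days; 358 left).
−30 → May 31, 1639 (end of May, 31 days; 328 left).
−31 → Apr 30, 1639 (end of Apr, 30 days; 297 left).
−30 → Mar 31, 1639 (end of Mar, 31 days; 267 left).
−31 → Feb 28, 1639 (end of Feb, 28 days; 236 left).
−28 → Jan 31, 1639 (end of Jan, 31 days; 208 left).
−31 → Dec 31, 1638 (end of Dec, 31 days; 177 left).
−31 → Nov 30, 1638 (end of Nov, 30 days; 146 left).
−30 → Oct 31, 1638 (end of Oct, 31 days; 116 left).
−31 → Sep 30, 1638 (end of Sep, 30 days; 85 left).
−30 → Aug 31, 1638 (end of Aug, 31 days; 55 left).
−31 → Jul 31, 1638 (end of Jul, 31 days; 24 left).
−24 → Jul 7, 1638.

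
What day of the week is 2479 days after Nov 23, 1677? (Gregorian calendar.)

Wednesday

First find the weekday of Nov 23, 1677. Doomsday rule: the anchor day for the 1600s is Tuesday. For year 77: 77÷12 = 6 r 5, and 5÷4 = 1, so 6+5+1 = 12.
Tuesday + 12 ≡ Sunday — that's 1677's doomsday.
In November the doomsday date is Nov 7.
Nov 23 is 16 days after Nov 7; 16 mod 7 = 2, so Sunday + 2 = Tuesday.
2479 mod 7 = 1, so 2479 days after a Tuesday is Tuesday + 1 = Wednesday.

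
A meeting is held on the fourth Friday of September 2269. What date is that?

September 1, 2269 is a Wednesday.
The first Friday is therefore September 3 (2 days later).
The fourth Friday is 3 + 3×7 = September 24.

September 24, 2269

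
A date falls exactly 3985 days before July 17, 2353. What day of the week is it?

First find the weekday of Jul 17, 2353. Doomsday rule: the anchor day for the 2300s is Wednesday. For year 53: 53÷12 = 4 r 5, and 5÷4 = 1, so 4+5+1 = 10.
Wednesday + 10 ≡ Saturday — that's 2353's doomsday.
In July the doomsday date is Jul 11.
Jul 17 is 6 days after Jul 11; 6 mod 7 = 6, so Saturday + 6 = Friday.
3985 mod 7 = 2, so 3985 days before a Friday is Friday − 2 = Wednesday.

Wednesday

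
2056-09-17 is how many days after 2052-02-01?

Feb 1, 2052 → Feb 1, 2053: 366 days (Feb 29, 2052 is in that span).
Feb 1, 2053 → Feb 1, 2054: 365 days.
Feb 1, 2054 → Feb 1, 2055: 365 days.
Feb 1, 2055 → Feb 1, 2056: 365 days.
Feb 1, 2056 → Mar 1, 2056: 29 days (February has 29).
Mar 1, 2056 → Apr 1, 2056: 31 days (March has 31).
Apr 1, 2056 → May 1, 2056: 30 days (April has 30).
May 1, 2056 → Jun 1, 2056: 31 days (May has 31).
Jun 1, 2056 → Jul 1, 2056: 30 days (June has 30).
Jul 1, 2056 → Aug 1, 2056: 31 days (July has 31).
Aug 1, 2056 → Sep 1, 2056: 31 days (August has 31).
Sep 1, 2056 → Sep 17, 2056: 16 days.
Total: 1690 days.

1690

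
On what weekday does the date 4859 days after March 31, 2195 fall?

Wednesday

First find the weekday of Mar 31, 2195. Doomsday rule: the anchor day for the 2100s is Sunday. For year 95: 95÷12 = 7 r 11, and 11÷4 = 2, so 7+11+2 = 20.
Sunday + 20 ≡ Saturday — that's 2195's doomsday.
In March the doomsday date is Mar 14.
Mar 31 is 17 days after Mar 14; 17 mod 7 = 3, so Saturday + 3 = Tuesday.
4859 mod 7 = 1, so 4859 days after a Tuesday is Tuesday + 1 = Wednesday.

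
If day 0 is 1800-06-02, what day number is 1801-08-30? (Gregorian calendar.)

Jun 2, 1800 → Jun 2, 1801: 365 days.
Jun 2, 1801 → Jul 2, 1801: 30 days (June has 30).
Jul 2, 1801 → Aug 2, 1801: 31 days (July has 31).
Aug 2, 1801 → Aug 30, 1801: 28 days.
Total: 454 days.

454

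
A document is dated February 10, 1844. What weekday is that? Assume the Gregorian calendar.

Doomsday rule: the anchor day for the 1800s is Friday. For year 44: 44÷12 = 3 r 8, and 8÷4 = 2, so 3+8+2 = 13.
Friday + 13 ≡ Thursday — that's 1844's doomsday.
In February the doomsday date is Feb 29 (1844 is a leap year (divisible by 4)).
Feb 10 is 19 days before Feb 29; 19 mod 7 = 5, so Thursday − 5 = Saturday.

Saturday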